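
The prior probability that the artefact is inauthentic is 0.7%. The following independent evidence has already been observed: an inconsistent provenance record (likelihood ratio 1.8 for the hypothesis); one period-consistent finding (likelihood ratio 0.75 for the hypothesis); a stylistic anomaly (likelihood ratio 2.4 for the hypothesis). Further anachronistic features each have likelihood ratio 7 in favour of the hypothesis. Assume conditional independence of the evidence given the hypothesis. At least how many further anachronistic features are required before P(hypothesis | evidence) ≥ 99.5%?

Prior odds = 0.007/0.993 = 7/993.
Combined Bayes factor of the evidence already in hand = 1.8 × 0.75 × 2.4 = 3.24.
Odds after that evidence = (7/993) × 3.24 = 189/8275.
Target odds = 0.995/0.005 = 199.
Need 7ⁿ ≥ 199 ÷ (189/8275) = 1646725/189.
7⁴ = 2401 falls short of 1646725/189 but 7⁵ = 16807 reaches it, so n = 5.

5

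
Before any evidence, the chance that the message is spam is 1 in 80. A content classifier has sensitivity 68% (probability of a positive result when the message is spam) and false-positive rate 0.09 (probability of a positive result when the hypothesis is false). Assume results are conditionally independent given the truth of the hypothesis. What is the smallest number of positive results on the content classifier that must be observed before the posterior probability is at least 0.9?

Prior odds: 0.0125 ÷ 0.9875 = 1/79.
Likelihood ratio of a positive result = 0.68/0.09 = 68/9.
Target odds: 0.9 ÷ 0.1 = 9.
Need (1/79) × (68/9)ⁿ ≥ 9, i.e. (68/9)ⁿ ≥ 711.
(68/9)³ = 314432/729 falls short of 711 but (68/9)⁴ = 21381376/6561 reaches it, so n = 4.

4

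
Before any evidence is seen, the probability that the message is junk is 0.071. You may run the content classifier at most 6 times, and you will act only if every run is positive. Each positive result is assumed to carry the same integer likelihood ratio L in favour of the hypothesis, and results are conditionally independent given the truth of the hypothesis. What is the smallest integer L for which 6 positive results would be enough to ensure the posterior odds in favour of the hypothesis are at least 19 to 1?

3

Prior odds = 0.071/0.929 = 71/929.
Target odds = 19.
Need L⁶ ≥ 19 ÷ (71/929) = 17651/71.
2⁶ = 64 < 17651/71 ≤ 729 = 3⁶, so L = 3.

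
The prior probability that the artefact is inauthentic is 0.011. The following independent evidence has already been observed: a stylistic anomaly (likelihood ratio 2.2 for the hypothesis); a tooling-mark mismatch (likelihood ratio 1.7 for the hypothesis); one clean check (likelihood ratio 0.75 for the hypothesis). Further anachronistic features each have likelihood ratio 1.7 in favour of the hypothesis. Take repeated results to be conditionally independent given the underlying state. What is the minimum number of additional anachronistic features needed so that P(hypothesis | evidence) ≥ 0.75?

Prior odds = 0.011/0.989 = 11/989.
Combined Bayes factor of the evidence already in hand = 2.2 × 1.7 × 0.75 = 2.805.
Odds after that evidence = (11/989) × 2.805 = 6171/197800.
Target odds = 0.75/0.25 = 3.
Need 1.7ⁿ ≥ 3 ÷ (6171/197800) = 197800/2057.
1.7⁸ ≈69.7576 falls short of 197800/2057 but 1.7⁹ ≈118.588 reaches it, so n = 9.

9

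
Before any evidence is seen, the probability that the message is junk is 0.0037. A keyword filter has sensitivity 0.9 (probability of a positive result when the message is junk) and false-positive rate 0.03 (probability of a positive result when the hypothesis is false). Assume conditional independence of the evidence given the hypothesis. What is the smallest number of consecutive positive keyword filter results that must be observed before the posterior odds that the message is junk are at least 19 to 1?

Prior odds: 0.0037 ÷ 0.9963 = 37/9963.
Likelihood ratio of a positive result = 0.9/0.03 = 30.
Target odds = 19.
Require 30ⁿ ≥ 19 ÷ (37/9963) = 189297/37.
30² = 900 falls short of 189297/37 but 30³ = 27000 reaches it, so n = 3.

3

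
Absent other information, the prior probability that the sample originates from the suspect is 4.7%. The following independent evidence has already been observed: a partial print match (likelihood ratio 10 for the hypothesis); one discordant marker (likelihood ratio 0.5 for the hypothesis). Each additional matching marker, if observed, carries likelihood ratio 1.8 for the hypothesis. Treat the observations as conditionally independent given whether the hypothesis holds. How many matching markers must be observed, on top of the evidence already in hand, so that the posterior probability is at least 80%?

Prior odds = 0.047/0.953 = 47/953.
Combined Bayes factor of the evidence already in hand = 10 × 0.5 = 5.
Odds after that evidence = (47/953) × 5 = 235/953.
Target odds = 0.8/0.2 = 4.
Need 1.8ⁿ ≥ 4 ÷ (235/953) = 3812/235.
1.8⁴ = 10.4976 falls short of 3812/235 but 1.8⁵ = 18.89568 reaches it, so n = 5.

5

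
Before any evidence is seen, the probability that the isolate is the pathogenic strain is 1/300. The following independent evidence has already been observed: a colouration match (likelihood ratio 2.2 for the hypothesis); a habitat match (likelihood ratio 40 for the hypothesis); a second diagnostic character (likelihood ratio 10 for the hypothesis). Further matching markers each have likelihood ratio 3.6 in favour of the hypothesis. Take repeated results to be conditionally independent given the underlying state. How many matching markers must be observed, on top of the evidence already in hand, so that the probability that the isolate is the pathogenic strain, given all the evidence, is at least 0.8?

1

Prior odds = (1/300)/(299/300) = 1/299.
Combined Bayes factor of the evidence already in hand = 2.2 × 40 × 10 = 880.
Odds after that evidence = (1/299) × 880 = 880/299.
Target odds = 0.8/0.2 = 4.
Need 3.6ⁿ ≥ 4 ÷ (880/299) = 299/220.
3.6¹ = 3.6, which meets the required 299/220; so n = 1.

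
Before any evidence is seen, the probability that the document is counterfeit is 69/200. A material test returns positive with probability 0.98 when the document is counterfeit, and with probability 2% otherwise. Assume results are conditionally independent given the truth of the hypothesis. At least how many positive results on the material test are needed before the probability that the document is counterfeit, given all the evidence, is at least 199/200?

2

Prior odds = 0.345/0.655 = 69/131.
Likelihood ratio of a positive result = 0.98/0.02 = 49.
Target posterior odds = 0.995/0.005 = 199.
Require 49ⁿ ≥ 199 ÷ (69/131) = 26069/69.
49¹ = 49 falls short of 26069/69 but 49² = 2401 reaches it, so n = 2.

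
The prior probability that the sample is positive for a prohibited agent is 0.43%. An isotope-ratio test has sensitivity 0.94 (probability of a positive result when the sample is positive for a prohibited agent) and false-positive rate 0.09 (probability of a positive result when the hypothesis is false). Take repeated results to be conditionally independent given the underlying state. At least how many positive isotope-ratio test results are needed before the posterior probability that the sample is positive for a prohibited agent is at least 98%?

4

Prior odds = 0.0043/0.9957 = 43/9957.
Likelihood ratio of a positive result = 0.94/0.09 = 94/9.
Target odds: 0.98 ÷ 0.02 = 49.
Require (94/9)ⁿ ≥ 49 ÷ (43/9957) = 487893/43.
(94/9)³ = 830584/729 falls short of 487893/43 but (94/9)⁴ = 78074896/6561 reaches it, so n = 4.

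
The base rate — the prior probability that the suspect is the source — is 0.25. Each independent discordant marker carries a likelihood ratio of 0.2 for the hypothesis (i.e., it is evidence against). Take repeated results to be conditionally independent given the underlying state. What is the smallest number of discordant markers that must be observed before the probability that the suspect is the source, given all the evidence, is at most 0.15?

1

Prior odds = 0.25/0.75 = 1/3.
Likelihood ratio per discordant marker = 0.2.
Target posterior odds = 0.15/0.85 = 3/17.
Require 0.2ⁿ ≤ 3/17 ÷ (1/3) = 9/17.
0.2¹ = 0.2, which is already at or below the required 9/17; so n = 1.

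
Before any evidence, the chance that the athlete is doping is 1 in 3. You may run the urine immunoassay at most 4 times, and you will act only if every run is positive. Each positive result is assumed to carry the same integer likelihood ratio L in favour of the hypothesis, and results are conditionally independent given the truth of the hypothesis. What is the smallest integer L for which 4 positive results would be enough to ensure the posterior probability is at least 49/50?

Prior odds = (1/3)/(2/3) = 0.5.
Target odds = 0.98/0.02 = 49.
Need L⁴ ≥ 49 ÷ 0.5 = 98.
3⁴ = 81 < 98 ≤ 256 = 4⁴, so L = 4.

4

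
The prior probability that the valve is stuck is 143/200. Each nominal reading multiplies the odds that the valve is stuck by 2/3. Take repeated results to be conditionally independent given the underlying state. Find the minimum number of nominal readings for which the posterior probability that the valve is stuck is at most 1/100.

Prior odds = 0.715/0.285 = 143/57.
Likelihood ratio per nominal reading = 2/3.
Target posterior odds = 0.01/0.99 = 1/99.
Need (143/57) × (2/3)ⁿ ≤ 1/99, i.e. (2/3)ⁿ ≤ 19/4719.
(2/3)¹³ = 8192/1594323 is still above 19/4719 but (2/3)¹⁴ = 16384/4782969 is at or below it, so n = 14.

14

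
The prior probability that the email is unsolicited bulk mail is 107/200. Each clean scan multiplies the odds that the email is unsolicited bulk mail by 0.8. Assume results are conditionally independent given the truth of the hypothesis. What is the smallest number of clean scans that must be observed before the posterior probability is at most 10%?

Prior odds: 0.535 ÷ 0.465 = 107/93.
Likelihood ratio per clean scan = 0.8.
Target posterior odds = 0.1/0.9 = 1/9.
Need (107/93) × 0.8ⁿ ≤ 1/9, i.e. 0.8ⁿ ≤ 31/321.
0.8¹⁰ = 1048576/9765625 is still above 31/321 but 0.8¹¹ = 4194304/48828125 is at or below it, so n = 11.

11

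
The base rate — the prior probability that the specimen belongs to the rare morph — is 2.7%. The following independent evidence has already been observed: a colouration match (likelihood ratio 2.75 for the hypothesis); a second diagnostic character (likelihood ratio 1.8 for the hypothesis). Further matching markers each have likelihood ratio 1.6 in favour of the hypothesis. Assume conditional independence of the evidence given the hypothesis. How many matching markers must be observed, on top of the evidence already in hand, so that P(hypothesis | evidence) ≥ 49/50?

13

Prior odds = 0.027/0.973 = 27/973.
Combined Bayes factor of the evidence already in hand = 2.75 × 1.8 = 4.95.
Odds after that evidence = (27/973) × 4.95 = 2673/19460.
Target odds = 0.98/0.02 = 49.
Need 1.6ⁿ ≥ 49 ÷ (2673/19460) = 953540/2673.
1.6¹² ≈281.475 falls short of 953540/2673 but 1.6¹³ ≈450.36 reaches it, so n = 13.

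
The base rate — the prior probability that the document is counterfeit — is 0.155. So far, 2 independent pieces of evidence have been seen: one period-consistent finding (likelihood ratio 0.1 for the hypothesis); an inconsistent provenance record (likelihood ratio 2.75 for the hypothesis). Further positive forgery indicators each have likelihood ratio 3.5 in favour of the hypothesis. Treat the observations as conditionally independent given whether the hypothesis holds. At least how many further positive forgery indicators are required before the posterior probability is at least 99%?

Prior odds = 0.155/0.845 = 31/169.
Combined Bayes factor of the evidence already in hand = 0.1 × 2.75 = 0.275.
Odds after that evidence = (31/169) × 0.275 = 341/6760.
Target odds = 0.99/0.01 = 99.
Need 3.5ⁿ ≥ 99 ÷ (341/6760) = 60840/31.
3.5⁶ = 1838.265625 falls short of 60840/31 but 3.5⁷ = 823543/128 reaches it, so n = 7.

7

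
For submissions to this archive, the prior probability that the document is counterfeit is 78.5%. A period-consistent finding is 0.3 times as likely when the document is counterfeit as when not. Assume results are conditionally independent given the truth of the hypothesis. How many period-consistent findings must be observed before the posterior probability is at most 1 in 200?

Prior odds = 0.785/0.215 = 157/43.
Likelihood ratio per period-consistent finding = 0.3.
Target odds: 0.005 ÷ 0.995 = 1/199.
Require 0.3ⁿ ≤ 1/199 ÷ (157/43) = 43/31243.
0.3⁵ = 243/100000 is still above 43/31243 but 0.3⁶ = 729/1000000 is at or below it, so n = 6.

6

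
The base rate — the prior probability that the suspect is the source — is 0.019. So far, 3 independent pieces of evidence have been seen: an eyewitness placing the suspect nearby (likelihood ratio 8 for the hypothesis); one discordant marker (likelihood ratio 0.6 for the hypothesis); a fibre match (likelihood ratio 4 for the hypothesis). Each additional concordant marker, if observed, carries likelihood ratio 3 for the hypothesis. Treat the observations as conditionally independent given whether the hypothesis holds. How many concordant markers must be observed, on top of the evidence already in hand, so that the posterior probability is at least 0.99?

Prior odds = 0.019/0.981 = 19/981.
Combined Bayes factor of the evidence already in hand = 8 × 0.6 × 4 = 19.2.
Odds after that evidence = (19/981) × 19.2 = 608/1635.
Target odds = 0.99/0.01 = 99.
Need 3ⁿ ≥ 99 ÷ (608/1635) = 161865/608.
3⁵ = 243 falls short of 161865/608 but 3⁶ = 729 reaches it, so n = 6.

6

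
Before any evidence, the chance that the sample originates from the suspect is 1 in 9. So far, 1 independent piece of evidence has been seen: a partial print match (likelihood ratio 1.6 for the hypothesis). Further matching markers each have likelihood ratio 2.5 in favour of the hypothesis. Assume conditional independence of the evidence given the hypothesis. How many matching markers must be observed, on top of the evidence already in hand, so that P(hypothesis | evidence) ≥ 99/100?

7

Prior odds = (1/9)/(8/9) = 0.125.
Bayes factor of the evidence already in hand = 1.6.
Odds after that evidence = 0.125 × 1.6 = 0.2.
Target odds = 0.99/0.01 = 99.
Need 2.5ⁿ ≥ 99 ÷ 0.2 = 495.
2.5⁶ = 244.140625 falls short of 495 but 2.5⁷ = 610.3515625 reaches it, so n = 7.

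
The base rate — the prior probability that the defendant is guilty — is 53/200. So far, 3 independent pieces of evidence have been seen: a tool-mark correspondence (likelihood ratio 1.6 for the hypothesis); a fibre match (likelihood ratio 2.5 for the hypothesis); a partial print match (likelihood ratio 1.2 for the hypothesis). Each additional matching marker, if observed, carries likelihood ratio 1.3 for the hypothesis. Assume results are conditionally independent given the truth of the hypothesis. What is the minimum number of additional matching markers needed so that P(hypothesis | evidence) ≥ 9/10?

Prior odds = 0.265/0.735 = 53/147.
Combined Bayes factor of the evidence already in hand = 1.6 × 2.5 × 1.2 = 4.8.
Odds after that evidence = (53/147) × 4.8 = 424/245.
Target odds = 0.9/0.1 = 9.
Need 1.3ⁿ ≥ 9 ÷ (424/245) = 2205/424.
1.3⁶ = 4826809/1000000 falls short of 2205/424 but 1.3⁷ = 62748517/10000000 reaches it, so n = 7.

7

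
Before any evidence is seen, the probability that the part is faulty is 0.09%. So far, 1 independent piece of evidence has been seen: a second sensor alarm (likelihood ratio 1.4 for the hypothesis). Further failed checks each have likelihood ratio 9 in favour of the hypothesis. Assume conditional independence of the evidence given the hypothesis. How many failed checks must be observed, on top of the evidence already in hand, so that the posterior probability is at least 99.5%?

Prior odds = 0.0009/0.9991 = 9/9991.
Bayes factor of the evidence already in hand = 1.4.
Odds after that evidence = (9/9991) × 1.4 = 63/49955.
Target odds = 0.995/0.005 = 199.
Need 9ⁿ ≥ 199 ÷ (63/49955) = 9941045/63.
9⁵ = 59049 falls short of 9941045/63 but 9⁶ = 531441 reaches it, so n = 6.

6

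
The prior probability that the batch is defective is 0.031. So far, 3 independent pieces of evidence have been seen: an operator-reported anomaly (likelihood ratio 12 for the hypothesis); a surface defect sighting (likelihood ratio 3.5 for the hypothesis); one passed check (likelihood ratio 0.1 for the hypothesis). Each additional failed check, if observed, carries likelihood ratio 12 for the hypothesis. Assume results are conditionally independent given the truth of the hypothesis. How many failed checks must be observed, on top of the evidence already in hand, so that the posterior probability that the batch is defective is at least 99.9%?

Prior odds = 0.031/0.969 = 31/969.
Combined Bayes factor of the evidence already in hand = 12 × 3.5 × 0.1 = 4.2.
Odds after that evidence = (31/969) × 4.2 = 217/1615.
Target odds = 0.999/0.001 = 999.
Need 12ⁿ ≥ 999 ÷ (217/1615) = 1613385/217.
12³ = 1728 falls short of 1613385/217 but 12⁴ = 20736 reaches it, so n = 4.

4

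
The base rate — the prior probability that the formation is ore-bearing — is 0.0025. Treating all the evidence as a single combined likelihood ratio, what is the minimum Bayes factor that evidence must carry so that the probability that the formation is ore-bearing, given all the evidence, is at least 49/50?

19551

Prior odds = 0.0025/0.9975 = 1/399.
Target odds = 0.98/0.02 = 49.
Required Bayes factor = 49 ÷ (1/399) = 19551.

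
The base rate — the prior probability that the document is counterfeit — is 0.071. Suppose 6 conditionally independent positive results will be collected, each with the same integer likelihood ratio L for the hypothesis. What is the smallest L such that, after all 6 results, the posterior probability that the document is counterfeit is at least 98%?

3

Prior odds = 0.071/0.929 = 71/929.
Target odds = 0.98/0.02 = 49.
Need L⁶ ≥ 49 ÷ (71/929) = 45521/71.
2⁶ = 64 < 45521/71 ≤ 729 = 3⁶, so L = 3.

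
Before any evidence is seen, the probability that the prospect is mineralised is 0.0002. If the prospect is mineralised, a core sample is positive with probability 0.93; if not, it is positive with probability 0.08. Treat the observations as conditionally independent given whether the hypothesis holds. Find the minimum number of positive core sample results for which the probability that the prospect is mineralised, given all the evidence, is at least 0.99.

Prior odds: 0.0002 ÷ 0.9998 = 1/4999.
Likelihood ratio of a positive = 0.93/0.08 = 11.625.
Target odds: 0.99 ÷ 0.01 = 99.
Need (1/4999) × 11.625ⁿ ≥ 99, i.e. 11.625ⁿ ≥ 494901.
11.625⁵ ≈212307 falls short of 494901 but 11.625⁶ ≈2.46807e+06 reaches it, so n = 6.

6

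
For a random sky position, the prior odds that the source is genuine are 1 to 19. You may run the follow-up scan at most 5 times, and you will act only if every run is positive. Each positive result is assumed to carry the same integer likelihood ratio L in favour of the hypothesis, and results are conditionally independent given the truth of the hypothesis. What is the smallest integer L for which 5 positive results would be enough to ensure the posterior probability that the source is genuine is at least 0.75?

3

Prior odds = 1/19.
Target odds = 0.75/0.25 = 3.
Need L⁵ ≥ 3 ÷ (1/19) = 57.
2⁵ = 32 < 57 ≤ 243 = 3⁵, so L = 3.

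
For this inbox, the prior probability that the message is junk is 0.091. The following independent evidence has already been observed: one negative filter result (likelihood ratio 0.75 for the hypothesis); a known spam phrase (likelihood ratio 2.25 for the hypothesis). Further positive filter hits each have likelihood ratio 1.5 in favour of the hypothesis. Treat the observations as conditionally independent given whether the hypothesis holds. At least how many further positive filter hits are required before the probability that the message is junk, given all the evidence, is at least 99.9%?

22

Prior odds = 0.091/0.909 = 91/909.
Combined Bayes factor of the evidence already in hand = 0.75 × 2.25 = 1.6875.
Odds after that evidence = (91/909) × 1.6875 = 273/1616.
Target odds = 0.999/0.001 = 999.
Need 1.5ⁿ ≥ 999 ÷ (273/1616) = 538128/91.
1.5²¹ ≈4987.89 falls short of 538128/91 but 1.5²² ≈7481.83 reaches it, so n = 22.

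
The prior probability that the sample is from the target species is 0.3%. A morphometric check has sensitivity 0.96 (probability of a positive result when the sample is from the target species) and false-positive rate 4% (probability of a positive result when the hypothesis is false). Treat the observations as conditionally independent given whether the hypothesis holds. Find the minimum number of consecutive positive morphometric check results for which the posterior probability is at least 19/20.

Prior odds: 0.003 ÷ 0.997 = 3/997.
Likelihood ratio of a positive result = 0.96/0.04 = 24.
Target posterior odds = 0.95/0.05 = 19.
Require 24ⁿ ≥ 19 ÷ (3/997) = 18943/3.
24² = 576 falls short of 18943/3 but 24³ = 13824 reaches it, so n = 3.

3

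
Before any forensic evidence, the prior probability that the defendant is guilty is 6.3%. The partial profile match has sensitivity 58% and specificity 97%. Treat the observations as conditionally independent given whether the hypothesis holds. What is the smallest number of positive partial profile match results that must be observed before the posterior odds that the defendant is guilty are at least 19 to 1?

Prior odds: 0.063 ÷ 0.937 = 63/937.
False-positive rate = 1 − 0.97 = 0.03; likelihood ratio of a positive = 0.58/0.03 = 58/3.
Target odds = 19.
Require (58/3)ⁿ ≥ 19 ÷ (63/937) = 17803/63.
(58/3)¹ = 58/3 falls short of 17803/63 but (58/3)² = 3364/9 reaches it, so n = 2.

2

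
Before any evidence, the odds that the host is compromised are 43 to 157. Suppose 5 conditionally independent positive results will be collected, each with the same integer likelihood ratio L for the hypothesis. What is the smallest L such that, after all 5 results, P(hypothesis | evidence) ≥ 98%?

3

Prior odds = 43/157.
Target odds = 0.98/0.02 = 49.
Need L⁵ ≥ 49 ÷ (43/157) = 7693/43.
2⁵ = 32 < 7693/43 ≤ 243 = 3⁵, so L = 3.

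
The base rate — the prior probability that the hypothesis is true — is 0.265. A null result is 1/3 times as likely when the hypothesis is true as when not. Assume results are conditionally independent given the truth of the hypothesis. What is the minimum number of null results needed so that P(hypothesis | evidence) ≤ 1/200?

Prior odds = 0.265/0.735 = 53/147.
Likelihood ratio per null result = 1/3.
Target odds: 0.005 ÷ 0.995 = 1/199.
Require (1/3)ⁿ ≤ 1/199 ÷ (53/147) = 147/10547.
(1/3)³ = 1/27 is still above 147/10547 but (1/3)⁴ = 1/81 is at or below it, so n = 4.

4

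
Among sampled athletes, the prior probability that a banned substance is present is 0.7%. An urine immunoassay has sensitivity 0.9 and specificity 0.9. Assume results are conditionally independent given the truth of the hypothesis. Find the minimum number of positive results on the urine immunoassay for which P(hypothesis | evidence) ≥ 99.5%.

5

Prior odds = 0.007/0.993 = 7/993.
False-positive rate = 1 − 0.9 = 0.1; likelihood ratio of a positive = 0.9/0.1 = 9.
Target odds: 0.995 ÷ 0.005 = 199.
Require 9ⁿ ≥ 199 ÷ (7/993) = 197607/7.
9⁴ = 6561 falls short of 197607/7 but 9⁵ = 59049 reaches it, so n = 5.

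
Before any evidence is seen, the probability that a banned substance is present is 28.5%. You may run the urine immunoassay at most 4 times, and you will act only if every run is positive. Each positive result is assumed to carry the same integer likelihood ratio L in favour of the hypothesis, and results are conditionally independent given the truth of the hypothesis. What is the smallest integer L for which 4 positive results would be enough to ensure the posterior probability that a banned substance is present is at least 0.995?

Prior odds = 0.285/0.715 = 57/143.
Target odds = 0.995/0.005 = 199.
Need L⁴ ≥ 199 ÷ (57/143) = 28457/57.
4⁴ = 256 < 28457/57 ≤ 625 = 5⁴, so L = 5.

5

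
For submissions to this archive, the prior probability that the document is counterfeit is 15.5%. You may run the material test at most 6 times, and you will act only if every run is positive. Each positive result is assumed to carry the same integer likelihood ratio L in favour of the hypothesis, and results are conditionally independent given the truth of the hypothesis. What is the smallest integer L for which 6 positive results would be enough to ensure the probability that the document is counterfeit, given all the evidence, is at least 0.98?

3

Prior odds = 0.155/0.845 = 31/169.
Target odds = 0.98/0.02 = 49.
Need L⁶ ≥ 49 ÷ (31/169) = 8281/31.
2⁶ = 64 < 8281/31 ≤ 729 = 3⁶, so L = 3.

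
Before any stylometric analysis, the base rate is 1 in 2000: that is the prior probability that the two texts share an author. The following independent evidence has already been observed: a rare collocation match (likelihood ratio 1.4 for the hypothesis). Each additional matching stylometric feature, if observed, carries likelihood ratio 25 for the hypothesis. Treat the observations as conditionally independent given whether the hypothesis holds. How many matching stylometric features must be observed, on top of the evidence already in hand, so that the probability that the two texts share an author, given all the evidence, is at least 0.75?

3

Prior odds = 0.0005/0.9995 = 1/1999.
Bayes factor of the evidence already in hand = 1.4.
Odds after that evidence = (1/1999) × 1.4 = 7/9995.
Target odds = 0.75/0.25 = 3.
Need 25ⁿ ≥ 3 ÷ (7/9995) = 29985/7.
25² = 625 falls short of 29985/7 but 25³ = 15625 reaches it, so n = 3.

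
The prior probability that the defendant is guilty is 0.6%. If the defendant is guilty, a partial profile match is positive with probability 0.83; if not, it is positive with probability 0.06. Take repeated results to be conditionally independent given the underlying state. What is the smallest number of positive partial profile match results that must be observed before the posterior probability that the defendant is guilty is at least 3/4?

3

Prior odds = 0.006/0.994 = 3/497.
Likelihood ratio of a positive = 0.83/0.06 = 83/6.
Target odds: 0.75 ÷ 0.25 = 3.
Require (83/6)ⁿ ≥ 3 ÷ (3/497) = 497.
(83/6)² = 6889/36 falls short of 497 but (83/6)³ = 571787/216 reaches it, so n = 3.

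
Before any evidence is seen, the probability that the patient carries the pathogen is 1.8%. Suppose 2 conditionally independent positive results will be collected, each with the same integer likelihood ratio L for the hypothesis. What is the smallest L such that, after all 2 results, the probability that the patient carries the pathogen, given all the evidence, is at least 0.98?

Prior odds = 0.018/0.982 = 9/491.
Target odds = 0.98/0.02 = 49.
Need L² ≥ 49 ÷ (9/491) = 24059/9.
51² = 2601 < 24059/9 ≤ 2704 = 52², so L = 52.

52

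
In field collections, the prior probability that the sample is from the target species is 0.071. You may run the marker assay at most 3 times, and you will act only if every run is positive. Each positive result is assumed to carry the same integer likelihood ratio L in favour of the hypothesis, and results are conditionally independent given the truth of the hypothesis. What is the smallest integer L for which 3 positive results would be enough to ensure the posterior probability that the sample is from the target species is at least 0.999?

24

Prior odds = 0.071/0.929 = 71/929.
Target odds = 0.999/0.001 = 999.
Need L³ ≥ 999 ÷ (71/929) = 928071/71.
23³ = 12167 < 928071/71 ≤ 13824 = 24³, so L = 24.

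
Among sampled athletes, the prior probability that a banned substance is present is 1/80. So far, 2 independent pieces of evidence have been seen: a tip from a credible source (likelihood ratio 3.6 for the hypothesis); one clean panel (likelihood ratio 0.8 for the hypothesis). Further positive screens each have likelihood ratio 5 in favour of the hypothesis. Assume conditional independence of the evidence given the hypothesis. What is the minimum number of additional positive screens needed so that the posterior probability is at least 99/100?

Prior odds = 0.0125/0.9875 = 1/79.
Combined Bayes factor of the evidence already in hand = 3.6 × 0.8 = 2.88.
Odds after that evidence = (1/79) × 2.88 = 72/1975.
Target odds = 0.99/0.01 = 99.
Need 5ⁿ ≥ 99 ÷ (72/1975) = 2715.625.
5⁴ = 625 falls short of 2715.625 but 5⁵ = 3125 reaches it, so n = 5.

5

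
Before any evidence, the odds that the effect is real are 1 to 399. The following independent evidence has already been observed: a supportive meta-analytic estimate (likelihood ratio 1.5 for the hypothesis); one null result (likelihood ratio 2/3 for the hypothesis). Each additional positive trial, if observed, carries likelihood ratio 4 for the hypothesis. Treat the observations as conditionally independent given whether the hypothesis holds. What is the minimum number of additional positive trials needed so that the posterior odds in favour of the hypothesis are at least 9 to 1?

6

Prior odds = 1/399.
Combined Bayes factor of the evidence already in hand = 1.5 × (2/3) = 1.
Odds after that evidence = (1/399) × 1 = 1/399.
Target odds = 9.
Need 4ⁿ ≥ 9 ÷ (1/399) = 3591.
4⁵ = 1024 falls short of 3591 but 4⁶ = 4096 reaches it, so n = 6.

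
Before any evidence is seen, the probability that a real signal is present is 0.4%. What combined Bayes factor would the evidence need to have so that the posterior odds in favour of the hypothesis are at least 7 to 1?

Prior odds = 0.004/0.996 = 1/249.
Target odds = 7.
Required Bayes factor = 7 ÷ (1/249) = 1743.

1743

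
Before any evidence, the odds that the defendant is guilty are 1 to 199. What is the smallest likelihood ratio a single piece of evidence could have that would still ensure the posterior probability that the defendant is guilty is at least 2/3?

398

Prior odds = 1/199.
Target odds = (2/3)/(1/3) = 2.
Required Bayes factor = 2 ÷ (1/199) = 398.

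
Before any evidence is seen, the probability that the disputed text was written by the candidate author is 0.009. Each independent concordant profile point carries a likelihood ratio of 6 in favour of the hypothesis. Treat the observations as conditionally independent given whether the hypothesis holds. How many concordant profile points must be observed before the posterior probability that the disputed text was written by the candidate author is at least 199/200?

Prior odds = 0.009/0.991 = 9/991.
Likelihood ratio per concordant profile point = 6.
Target posterior odds = 0.995/0.005 = 199.
Require 6ⁿ ≥ 199 ÷ (9/991) = 197209/9.
6⁵ = 7776 falls short of 197209/9 but 6⁶ = 46656 reaches it, so n = 6.

6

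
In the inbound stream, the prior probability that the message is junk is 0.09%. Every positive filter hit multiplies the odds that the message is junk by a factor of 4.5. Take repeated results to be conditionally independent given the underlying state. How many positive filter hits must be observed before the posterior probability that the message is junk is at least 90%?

Prior odds: 0.0009 ÷ 0.9991 = 9/9991.
Likelihood ratio per positive filter hit = 4.5.
Target odds: 0.9 ÷ 0.1 = 9.
Need (9/9991) × 4.5ⁿ ≥ 9, i.e. 4.5ⁿ ≥ 9991.
4.5⁶ = 8303.765625 falls short of 9991 but 4.5⁷ = 4782969/128 reaches it, so n = 7.

7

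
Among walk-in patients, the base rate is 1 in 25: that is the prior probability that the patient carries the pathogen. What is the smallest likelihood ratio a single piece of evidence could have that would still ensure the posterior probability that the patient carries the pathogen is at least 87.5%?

Prior odds = 0.04/0.96 = 1/24.
Target odds = 0.875/0.125 = 7.
Required Bayes factor = 7 ÷ (1/24) = 168.

168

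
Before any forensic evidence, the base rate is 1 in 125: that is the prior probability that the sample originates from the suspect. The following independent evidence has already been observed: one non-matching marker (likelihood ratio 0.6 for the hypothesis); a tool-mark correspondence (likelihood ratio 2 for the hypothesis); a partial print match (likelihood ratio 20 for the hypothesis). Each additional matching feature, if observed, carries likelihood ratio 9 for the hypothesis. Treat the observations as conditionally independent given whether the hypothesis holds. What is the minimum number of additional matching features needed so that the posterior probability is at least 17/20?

Prior odds = 0.008/0.992 = 1/124.
Combined Bayes factor of the evidence already in hand = 0.6 × 2 × 20 = 24.
Odds after that evidence = (1/124) × 24 = 6/31.
Target odds = 0.85/0.15 = 17/3.
Need 9ⁿ ≥ 17/3 ÷ (6/31) = 527/18.
9¹ = 9 falls short of 527/18 but 9² = 81 reaches it, so n = 2.

2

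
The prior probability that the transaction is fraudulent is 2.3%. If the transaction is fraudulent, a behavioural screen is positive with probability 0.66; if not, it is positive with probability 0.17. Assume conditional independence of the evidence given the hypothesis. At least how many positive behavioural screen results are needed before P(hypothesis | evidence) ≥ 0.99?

Prior odds: 0.023 ÷ 0.977 = 23/977.
Likelihood ratio of a positive = 0.66/0.17 = 66/17.
Target odds: 0.99 ÷ 0.01 = 99.
Require (66/17)ⁿ ≥ 99 ÷ (23/977) = 96723/23.
(66/17)⁶ ≈3424.29 falls short of 96723/23 but (66/17)⁷ ≈13294.3 reaches it, so n = 7.

7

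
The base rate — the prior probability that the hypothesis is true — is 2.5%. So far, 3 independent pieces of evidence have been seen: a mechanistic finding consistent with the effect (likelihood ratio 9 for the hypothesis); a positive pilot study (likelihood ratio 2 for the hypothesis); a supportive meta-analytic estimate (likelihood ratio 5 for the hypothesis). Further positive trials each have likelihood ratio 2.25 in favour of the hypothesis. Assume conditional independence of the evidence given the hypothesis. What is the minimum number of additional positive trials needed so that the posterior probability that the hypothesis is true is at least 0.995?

6

Prior odds = 0.025/0.975 = 1/39.
Combined Bayes factor of the evidence already in hand = 9 × 2 × 5 = 90.
Odds after that evidence = (1/39) × 90 = 30/13.
Target odds = 0.995/0.005 = 199.
Need 2.25ⁿ ≥ 199 ÷ (30/13) = 2587/30.
2.25⁵ = 59049/1024 falls short of 2587/30 but 2.25⁶ = 531441/4096 reaches it, so n = 6.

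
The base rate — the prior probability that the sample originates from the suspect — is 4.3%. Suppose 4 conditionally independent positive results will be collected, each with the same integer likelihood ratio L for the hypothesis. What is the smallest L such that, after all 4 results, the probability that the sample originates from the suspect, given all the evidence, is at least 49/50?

6

Prior odds = 0.043/0.957 = 43/957.
Target odds = 0.98/0.02 = 49.
Need L⁴ ≥ 49 ÷ (43/957) = 46893/43.
5⁴ = 625 < 46893/43 ≤ 1296 = 6⁴, so L = 6.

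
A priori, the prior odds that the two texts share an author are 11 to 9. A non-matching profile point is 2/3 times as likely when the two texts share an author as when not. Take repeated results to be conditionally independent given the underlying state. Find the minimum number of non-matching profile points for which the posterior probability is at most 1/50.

11

Prior odds = 11/9.
Likelihood ratio per non-matching profile point = 2/3.
Target odds: 0.02 ÷ 0.98 = 1/49.
Require (2/3)ⁿ ≤ 1/49 ÷ (11/9) = 9/539.
(2/3)¹⁰ = 1024/59049 is still above 9/539 but (2/3)¹¹ = 2048/177147 is at or below it, so n = 11.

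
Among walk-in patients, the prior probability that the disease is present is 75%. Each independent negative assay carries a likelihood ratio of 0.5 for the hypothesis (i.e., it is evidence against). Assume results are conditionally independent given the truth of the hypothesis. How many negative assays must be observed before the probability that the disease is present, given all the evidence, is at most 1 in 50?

8

Prior odds: 0.75 ÷ 0.25 = 3.
Likelihood ratio per negative assay = 0.5.
Target odds: 0.02 ÷ 0.98 = 1/49.
Need 3 × 0.5ⁿ ≤ 1/49, i.e. 0.5ⁿ ≤ 1/147.
0.5⁷ = 0.0078125 is still above 1/147 but 0.5⁸ = 0.00390625 is at or below it, so n = 8.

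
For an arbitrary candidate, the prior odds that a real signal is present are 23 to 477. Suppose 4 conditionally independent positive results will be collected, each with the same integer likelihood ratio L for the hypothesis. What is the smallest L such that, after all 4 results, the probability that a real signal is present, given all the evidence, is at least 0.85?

Prior odds = 23/477.
Target odds = 0.85/0.15 = 17/3.
Need L⁴ ≥ 17/3 ÷ (23/477) = 2703/23.
3⁴ = 81 < 2703/23 ≤ 256 = 4⁴, so L = 4.

4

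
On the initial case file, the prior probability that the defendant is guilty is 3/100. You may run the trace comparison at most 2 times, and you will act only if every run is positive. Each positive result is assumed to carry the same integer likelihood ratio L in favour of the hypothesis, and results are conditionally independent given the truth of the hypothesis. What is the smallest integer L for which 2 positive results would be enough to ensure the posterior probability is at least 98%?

40

Prior odds = 0.03/0.97 = 3/97.
Target odds = 0.98/0.02 = 49.
Need L² ≥ 49 ÷ (3/97) = 4753/3.
39² = 1521 < 4753/3 ≤ 1600 = 40², so L = 40.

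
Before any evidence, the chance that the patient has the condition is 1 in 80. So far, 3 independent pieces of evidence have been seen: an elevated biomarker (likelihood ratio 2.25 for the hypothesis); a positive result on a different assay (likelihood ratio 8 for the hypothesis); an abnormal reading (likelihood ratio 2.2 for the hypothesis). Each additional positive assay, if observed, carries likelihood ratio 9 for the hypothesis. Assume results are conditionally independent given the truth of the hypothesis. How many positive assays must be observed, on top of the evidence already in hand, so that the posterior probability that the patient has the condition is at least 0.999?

4

Prior odds = 0.0125/0.9875 = 1/79.
Combined Bayes factor of the evidence already in hand = 2.25 × 8 × 2.2 = 39.6.
Odds after that evidence = (1/79) × 39.6 = 198/395.
Target odds = 0.999/0.001 = 999.
Need 9ⁿ ≥ 999 ÷ (198/395) = 43845/22.
9³ = 729 falls short of 43845/22 but 9⁴ = 6561 reaches it, so n = 4.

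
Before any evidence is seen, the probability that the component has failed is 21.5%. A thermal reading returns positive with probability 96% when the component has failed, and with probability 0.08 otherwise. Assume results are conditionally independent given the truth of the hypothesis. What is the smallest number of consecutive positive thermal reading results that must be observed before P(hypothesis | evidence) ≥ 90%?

Prior odds = 0.215/0.785 = 43/157.
Likelihood ratio of a positive result = 0.96/0.08 = 12.
Target posterior odds = 0.9/0.1 = 9.
Require 12ⁿ ≥ 9 ÷ (43/157) = 1413/43.
12¹ = 12 falls short of 1413/43 but 12² = 144 reaches it, so n = 2.

2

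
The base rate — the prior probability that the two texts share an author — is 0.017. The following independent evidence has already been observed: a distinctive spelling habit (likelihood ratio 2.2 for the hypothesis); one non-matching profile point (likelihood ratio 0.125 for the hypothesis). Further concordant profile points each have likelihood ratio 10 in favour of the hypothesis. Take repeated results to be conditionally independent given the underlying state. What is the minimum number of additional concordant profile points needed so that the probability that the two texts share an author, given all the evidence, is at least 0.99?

Prior odds = 0.017/0.983 = 17/983.
Combined Bayes factor of the evidence already in hand = 2.2 × 0.125 = 0.275.
Odds after that evidence = (17/983) × 0.275 = 187/39320.
Target odds = 0.99/0.01 = 99.
Need 10ⁿ ≥ 99 ÷ (187/39320) = 353880/17.
10⁴ = 10000 falls short of 353880/17 but 10⁵ = 100000 reaches it, so n = 5.

5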